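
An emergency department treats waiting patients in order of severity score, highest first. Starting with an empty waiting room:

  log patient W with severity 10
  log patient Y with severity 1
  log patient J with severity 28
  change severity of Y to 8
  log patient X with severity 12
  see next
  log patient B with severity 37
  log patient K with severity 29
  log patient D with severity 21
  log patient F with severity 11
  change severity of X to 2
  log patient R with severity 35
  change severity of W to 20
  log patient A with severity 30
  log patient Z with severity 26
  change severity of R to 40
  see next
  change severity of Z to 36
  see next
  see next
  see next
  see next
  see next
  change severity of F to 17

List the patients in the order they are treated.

J → R → B → Z → A → K → D

add W (severity 10) → {W:10}
add Y (severity 1) → {W:10, Y:1}
add J (severity 28) → {J:28, W:10, Y:1}
update Y to severity 8 → {J:28, W:10, Y:8}
add X (severity 12) → {J:28, X:12, W:10, Y:8}
see next → J; now {X:12, W:10, Y:8}
add B (severity 37) → {B:37, X:12, W:10, Y:8}
add K (severity 29) → {B:37, K:29, X:12, W:10, Y:8}
add D (severity 21) → {B:37, K:29, D:21, X:12, W:10, Y:8}
add F (severity 11) → {B:37, K:29, D:21, X:12, F:11, W:10, Y:8}
update X to severity 2 → {B:37, K:29, D:21, F:11, W:10, Y:8, X:2}
add R (severity 35) → {B:37, R:35, K:29, D:21, F:11, W:10, Y:8, X:2}
update W to severity 20 → {B:37, R:35, K:29, D:21, W:20, F:11, Y:8, X:2}
add A (severity 30) → {B:37, R:35, A:30, K:29, D:21, W:20, F:11, Y:8, X:2}
add Z (severity 26) → {B:37, R:35, A:30, K:29, Z:26, D:21, W:20, F:11, Y:8, X:2}
update R to severity 40 → {R:40, B:37, A:30, K:29, Z:26, D:21, W:20, F:11, Y:8, X:2}
see next → R; now {B:37, A:30, K:29, Z:26, D:21, W:20, F:11, Y:8, X:2}
update Z to severity 36 → {B:37, Z:36, A:30, K:29, D:21, W:20, F:11, Y:8, X:2}
see next → B; now {Z:36, A:30, K:29, D:21, W:20, F:11, Y:8, X:2}
see next → Z; now {A:30, K:29, D:21, W:20, F:11, Y:8, X:2}
see next → A; now {K:29, D:21, W:20, F:11, Y:8, X:2}
see next → K; now {D:21, W:20, F:11, Y:8, X:2}
see next → D; now {W:20, F:11, Y:8, X:2}
update F to severity 17 → {W:20, F:17, Y:8, X:2}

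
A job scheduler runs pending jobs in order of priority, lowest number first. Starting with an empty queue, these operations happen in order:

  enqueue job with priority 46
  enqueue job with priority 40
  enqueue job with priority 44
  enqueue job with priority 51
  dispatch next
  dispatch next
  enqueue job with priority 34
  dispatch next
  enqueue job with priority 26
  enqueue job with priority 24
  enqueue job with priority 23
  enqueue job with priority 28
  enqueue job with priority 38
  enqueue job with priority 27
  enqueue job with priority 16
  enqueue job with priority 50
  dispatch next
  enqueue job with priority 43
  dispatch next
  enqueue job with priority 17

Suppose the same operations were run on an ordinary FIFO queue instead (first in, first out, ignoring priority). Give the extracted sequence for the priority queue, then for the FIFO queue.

priority queue: 40, 44, 34, 16, 23; FIFO queue: [46, 40, 44, 51, 34]

insert 46 → {46}
insert 40 → {40, 46}
insert 44 → {40, 44, 46}
insert 51 → {40, 44, 46, 51}
dispatch next → 40; now {44, 46, 51}
dispatch next → 44; now {46, 51}
insert 34 → {34, 46, 51}
dispatch next → 34; now {46, 51}
insert 26 → {26, 46, 51}
insert 24 → {24, 26, 46, 51}
insert 23 → {23, 24, 26, 46, 51}
insert 28 → {23, 24, 26, 28, 46, 51}
insert 38 → {23, 24, 26, 28, 38, 46, 51}
insert 27 → {23, 24, 26, 27, 28, 38, 46, 51}
insert 16 → {16, 23, 24, 26, 27, 28, 38, 46, 51}
insert 50 → {16, 23, 24, 26, 27, 28, 38, 46, 50, 51}
dispatch next → 16; now {23, 24, 26, 27, 28, 38, 46, 50, 51}
insert 43 → {23, 24, 26, 27, 28, 38, 43, 46, 50, 51}
dispatch next → 23; now {24, 26, 27, 28, 38, 43, 46, 50, 51}
insert 17 → {17, 24, 26, 27, 28, 38, 43, 46, 50, 51}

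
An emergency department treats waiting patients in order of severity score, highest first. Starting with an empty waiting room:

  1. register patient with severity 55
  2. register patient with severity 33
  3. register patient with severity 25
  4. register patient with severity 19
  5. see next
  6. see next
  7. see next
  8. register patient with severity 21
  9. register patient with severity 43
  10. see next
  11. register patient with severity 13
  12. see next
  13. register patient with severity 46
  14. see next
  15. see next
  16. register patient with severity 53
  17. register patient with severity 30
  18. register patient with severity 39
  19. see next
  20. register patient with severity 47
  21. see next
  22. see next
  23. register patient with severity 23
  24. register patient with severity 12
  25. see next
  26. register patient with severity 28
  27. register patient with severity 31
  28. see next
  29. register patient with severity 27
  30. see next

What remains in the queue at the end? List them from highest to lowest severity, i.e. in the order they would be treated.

27, 23, 13, 12

insert 55 → {55}
insert 33 → {55, 33}
insert 25 → {55, 33, 25}
insert 19 → {55, 33, 25, 19}
see next → 55; now {33, 25, 19}
see next → 33; now {25, 19}
see next → 25; now {19}
insert 21 → {21, 19}
insert 43 → {43, 21, 19}
see next → 43; now {21, 19}
insert 13 → {21, 19, 13}
see next → 21; now {19, 13}
insert 46 → {46, 19, 13}
see next → 46; now {19, 13}
see next → 19; now {13}
insert 53 → {53, 13}
insert 30 → {53, 30, 13}
insert 39 → {53, 39, 30, 13}
see next → 53; now {39, 30, 13}
insert 47 → {47, 39, 30, 13}
see next → 47; now {39, 30, 13}
see next → 39; now {30, 13}
insert 23 → {30, 23, 13}
insert 12 → {30, 23, 13, 12}
see next → 30; now {23, 13, 12}
insert 28 → {28, 23, 13, 12}
insert 31 → {31, 28, 23, 13, 12}
see next → 31; now {28, 23, 13, 12}
insert 27 → {28, 27, 23, 13, 12}
see next → 28; now {27, 23, 13, 12}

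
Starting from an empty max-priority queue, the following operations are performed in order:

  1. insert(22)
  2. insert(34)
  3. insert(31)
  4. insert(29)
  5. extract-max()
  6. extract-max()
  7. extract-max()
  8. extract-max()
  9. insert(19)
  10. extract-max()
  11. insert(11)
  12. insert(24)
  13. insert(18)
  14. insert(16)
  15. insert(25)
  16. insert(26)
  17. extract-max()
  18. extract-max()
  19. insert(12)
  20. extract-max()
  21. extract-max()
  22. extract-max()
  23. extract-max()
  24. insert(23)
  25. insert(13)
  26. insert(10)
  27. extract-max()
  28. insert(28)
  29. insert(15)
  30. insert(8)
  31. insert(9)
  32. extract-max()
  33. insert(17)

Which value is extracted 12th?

23

insert 22 → {22}
insert 34 → {34, 22}
insert 31 → {34, 31, 22}
insert 29 → {34, 31, 29, 22}
extract-max → 34; now {31, 29, 22}
extract-max → 31; now {29, 22}
extract-max → 29; now {22}
extract-max → 22; now {}
insert 19 → {19}
extract-max → 19; now {}
insert 11 → {11}
insert 24 → {24, 11}
insert 18 → {24, 18, 11}
insert 16 → {24, 18, 16, 11}
insert 25 → {25, 24, 18, 16, 11}
insert 26 → {26, 25, 24, 18, 16, 11}
extract-max → 26; now {25, 24, 18, 16, 11}
extract-max → 25; now {24, 18, 16, 11}
insert 12 → {24, 18, 16, 12, 11}
extract-max → 24; now {18, 16, 12, 11}
extract-max → 18; now {16, 12, 11}
extract-max → 16; now {12, 11}
extract-max → 12; now {11}
insert 23 → {23, 11}
insert 13 → {23, 13, 11}
insert 10 → {23, 13, 11, 10}
extract-max → 23; now {13, 11, 10}
insert 28 → {28, 13, 11, 10}
insert 15 → {28, 15, 13, 11, 10}
insert 8 → {28, 15, 13, 11, 10, 8}
insert 9 → {28, 15, 13, 11, 10, 9, 8}
extract-max → 28; now {15, 13, 11, 10, 9, 8}
insert 17 → {17, 15, 13, 11, 10, 9, 8}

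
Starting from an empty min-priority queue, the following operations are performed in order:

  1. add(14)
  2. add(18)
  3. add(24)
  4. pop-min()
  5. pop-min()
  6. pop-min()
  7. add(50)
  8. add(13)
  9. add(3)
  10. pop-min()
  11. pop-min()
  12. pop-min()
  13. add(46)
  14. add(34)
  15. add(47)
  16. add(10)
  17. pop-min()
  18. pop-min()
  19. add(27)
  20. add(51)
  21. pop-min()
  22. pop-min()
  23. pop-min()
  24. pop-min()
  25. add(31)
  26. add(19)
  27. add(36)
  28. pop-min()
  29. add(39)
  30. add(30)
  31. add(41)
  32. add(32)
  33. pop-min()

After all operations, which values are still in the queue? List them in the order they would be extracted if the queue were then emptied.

insert 14 → {14}
insert 18 → {14, 18}
insert 24 → {14, 18, 24}
pop-min → 14; now {18, 24}
pop-min → 18; now {24}
pop-min → 24; now {}
insert 50 → {50}
insert 13 → {13, 50}
insert 3 → {3, 13, 50}
pop-min → 3; now {13, 50}
pop-min → 13; now {50}
pop-min → 50; now {}
insert 46 → {46}
insert 34 → {34, 46}
insert 47 → {34, 46, 47}
insert 10 → {10, 34, 46, 47}
pop-min → 10; now {34, 46, 47}
pop-min → 34; now {46, 47}
insert 27 → {27, 46, 47}
insert 51 → {27, 46, 47, 51}
pop-min → 27; now {46, 47, 51}
pop-min → 46; now {47, 51}
pop-min → 47; now {51}
pop-min → 51; now {}
insert 31 → {31}
insert 19 → {19, 31}
insert 36 → {19, 31, 36}
pop-min → 19; now {31, 36}
insert 39 → {31, 36, 39}
insert 30 → {30, 31, 36, 39}
insert 41 → {30, 31, 36, 39, 41}
insert 32 → {30, 31, 32, 36, 39, 41}
pop-min → 30; now {31, 32, 36, 39, 41}

31 → 32 → 36 → 39 → 41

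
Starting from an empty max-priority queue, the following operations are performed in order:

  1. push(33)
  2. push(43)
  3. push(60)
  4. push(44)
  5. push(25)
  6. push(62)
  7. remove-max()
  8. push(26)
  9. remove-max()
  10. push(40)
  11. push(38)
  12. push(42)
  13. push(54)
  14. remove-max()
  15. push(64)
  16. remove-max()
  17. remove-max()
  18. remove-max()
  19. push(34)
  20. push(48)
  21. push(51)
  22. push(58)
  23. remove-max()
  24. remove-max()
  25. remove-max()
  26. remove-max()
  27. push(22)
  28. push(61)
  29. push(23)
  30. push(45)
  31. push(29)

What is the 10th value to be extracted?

42

insert 33 → {33}
insert 43 → {43, 33}
insert 60 → {60, 43, 33}
insert 44 → {60, 44, 43, 33}
insert 25 → {60, 44, 43, 33, 25}
insert 62 → {62, 60, 44, 43, 33, 25}
remove-max → 62; now {60, 44, 43, 33, 25}
insert 26 → {60, 44, 43, 33, 26, 25}
remove-max → 60; now {44, 43, 33, 26, 25}
insert 40 → {44, 43, 40, 33, 26, 25}
insert 38 → {44, 43, 40, 38, 33, 26, 25}
insert 42 → {44, 43, 42, 40, 38, 33, 26, 25}
insert 54 → {54, 44, 43, 42, 40, 38, 33, 26, 25}
remove-max → 54; now {44, 43, 42, 40, 38, 33, 26, 25}
insert 64 → {64, 44, 43, 42, 40, 38, 33, 26, 25}
remove-max → 64; now {44, 43, 42, 40, 38, 33, 26, 25}
remove-max → 44; now {43, 42, 40, 38, 33, 26, 25}
remove-max → 43; now {42, 40, 38, 33, 26, 25}
insert 34 → {42, 40, 38, 34, 33, 26, 25}
insert 48 → {48, 42, 40, 38, 34, 33, 26, 25}
insert 51 → {51, 48, 42, 40, 38, 34, 33, 26, 25}
insert 58 → {58, 51, 48, 42, 40, 38, 34, 33, 26, 25}
remove-max → 58; now {51, 48, 42, 40, 38, 34, 33, 26, 25}
remove-max → 51; now {48, 42, 40, 38, 34, 33, 26, 25}
remove-max → 48; now {42, 40, 38, 34, 33, 26, 25}
remove-max → 42; now {40, 38, 34, 33, 26, 25}
insert 22 → {40, 38, 34, 33, 26, 25, 22}
insert 61 → {61, 40, 38, 34, 33, 26, 25, 22}
insert 23 → {61, 40, 38, 34, 33, 26, 25, 23, 22}
insert 45 → {61, 45, 40, 38, 34, 33, 26, 25, 23, 22}
insert 29 → {61, 45, 40, 38, 34, 33, 29, 26, 25, 23, 22}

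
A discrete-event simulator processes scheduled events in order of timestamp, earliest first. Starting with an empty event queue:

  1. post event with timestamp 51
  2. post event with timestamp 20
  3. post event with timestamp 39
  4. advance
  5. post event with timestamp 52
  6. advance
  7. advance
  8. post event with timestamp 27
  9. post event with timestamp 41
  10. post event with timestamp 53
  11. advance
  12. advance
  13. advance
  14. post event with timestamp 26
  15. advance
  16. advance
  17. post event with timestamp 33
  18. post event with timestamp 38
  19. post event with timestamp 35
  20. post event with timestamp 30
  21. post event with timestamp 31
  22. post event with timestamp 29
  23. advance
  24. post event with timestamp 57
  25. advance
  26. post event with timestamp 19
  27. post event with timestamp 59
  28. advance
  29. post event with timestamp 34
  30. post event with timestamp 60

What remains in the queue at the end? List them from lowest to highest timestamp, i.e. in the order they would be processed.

31, 33, 34, 35, 38, 57, 59, 60

insert 51 → {51}
insert 20 → {20, 51}
insert 39 → {20, 39, 51}
advance → 20; now {39, 51}
insert 52 → {39, 51, 52}
advance → 39; now {51, 52}
advance → 51; now {52}
insert 27 → {27, 52}
insert 41 → {27, 41, 52}
insert 53 → {27, 41, 52, 53}
advance → 27; now {41, 52, 53}
advance → 41; now {52, 53}
advance → 52; now {53}
insert 26 → {26, 53}
advance → 26; now {53}
advance → 53; now {}
insert 33 → {33}
insert 38 → {33, 38}
insert 35 → {33, 35, 38}
insert 30 → {30, 33, 35, 38}
insert 31 → {30, 31, 33, 35, 38}
insert 29 → {29, 30, 31, 33, 35, 38}
advance → 29; now {30, 31, 33, 35, 38}
insert 57 → {30, 31, 33, 35, 38, 57}
advance → 30; now {31, 33, 35, 38, 57}
insert 19 → {19, 31, 33, 35, 38, 57}
insert 59 → {19, 31, 33, 35, 38, 57, 59}
advance → 19; now {31, 33, 35, 38, 57, 59}
insert 34 → {31, 33, 34, 35, 38, 57, 59}
insert 60 → {31, 33, 34, 35, 38, 57, 59, 60}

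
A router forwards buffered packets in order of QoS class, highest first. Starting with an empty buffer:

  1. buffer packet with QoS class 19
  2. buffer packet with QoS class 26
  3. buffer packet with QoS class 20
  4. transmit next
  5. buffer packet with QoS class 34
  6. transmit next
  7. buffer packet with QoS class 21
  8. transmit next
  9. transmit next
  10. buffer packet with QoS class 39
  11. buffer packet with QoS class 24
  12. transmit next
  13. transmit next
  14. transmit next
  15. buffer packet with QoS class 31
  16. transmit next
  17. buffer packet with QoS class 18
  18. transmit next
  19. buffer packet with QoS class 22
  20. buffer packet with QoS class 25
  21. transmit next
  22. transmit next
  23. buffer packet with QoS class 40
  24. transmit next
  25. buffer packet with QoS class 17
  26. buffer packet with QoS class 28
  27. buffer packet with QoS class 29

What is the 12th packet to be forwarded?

40

insert 19 → {19}
insert 26 → {26, 19}
insert 20 → {26, 20, 19}
transmit next → 26; now {20, 19}
insert 34 → {34, 20, 19}
transmit next → 34; now {20, 19}
insert 21 → {21, 20, 19}
transmit next → 21; now {20, 19}
transmit next → 20; now {19}
insert 39 → {39, 19}
insert 24 → {39, 24, 19}
transmit next → 39; now {24, 19}
transmit next → 24; now {19}
transmit next → 19; now {}
insert 31 → {31}
transmit next → 31; now {}
insert 18 → {18}
transmit next → 18; now {}
insert 22 → {22}
insert 25 → {25, 22}
transmit next → 25; now {22}
transmit next → 22; now {}
insert 40 → {40}
transmit next → 40; now {}
insert 17 → {17}
insert 28 → {28, 17}
insert 29 → {29, 28, 17}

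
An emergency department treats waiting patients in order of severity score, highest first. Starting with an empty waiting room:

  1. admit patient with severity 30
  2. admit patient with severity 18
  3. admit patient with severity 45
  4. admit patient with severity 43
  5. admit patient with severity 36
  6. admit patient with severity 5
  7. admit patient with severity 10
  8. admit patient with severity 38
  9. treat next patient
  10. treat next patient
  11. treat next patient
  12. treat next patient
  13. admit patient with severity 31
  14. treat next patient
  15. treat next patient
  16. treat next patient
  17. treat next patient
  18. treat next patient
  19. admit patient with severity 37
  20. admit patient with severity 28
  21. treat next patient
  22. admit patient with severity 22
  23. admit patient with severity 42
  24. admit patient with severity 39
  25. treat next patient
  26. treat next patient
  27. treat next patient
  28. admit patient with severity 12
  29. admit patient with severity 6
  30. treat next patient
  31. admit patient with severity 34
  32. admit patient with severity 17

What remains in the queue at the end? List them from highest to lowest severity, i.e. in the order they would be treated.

insert 30 → {30}
insert 18 → {30, 18}
insert 45 → {45, 30, 18}
insert 43 → {45, 43, 30, 18}
insert 36 → {45, 43, 36, 30, 18}
insert 5 → {45, 43, 36, 30, 18, 5}
insert 10 → {45, 43, 36, 30, 18, 10, 5}
insert 38 → {45, 43, 38, 36, 30, 18, 10, 5}
treat next patient → 45; now {43, 38, 36, 30, 18, 10, 5}
treat next patient → 43; now {38, 36, 30, 18, 10, 5}
treat next patient → 38; now {36, 30, 18, 10, 5}
treat next patient → 36; now {30, 18, 10, 5}
insert 31 → {31, 30, 18, 10, 5}
treat next patient → 31; now {30, 18, 10, 5}
treat next patient → 30; now {18, 10, 5}
treat next patient → 18; now {10, 5}
treat next patient → 10; now {5}
treat next patient → 5; now {}
insert 37 → {37}
insert 28 → {37, 28}
treat next patient → 37; now {28}
insert 22 → {28, 22}
insert 42 → {42, 28, 22}
insert 39 → {42, 39, 28, 22}
treat next patient → 42; now {39, 28, 22}
treat next patient → 39; now {28, 22}
treat next patient → 28; now {22}
insert 12 → {22, 12}
insert 6 → {22, 12, 6}
treat next patient → 22; now {12, 6}
insert 34 → {34, 12, 6}
insert 17 → {34, 17, 12, 6}

34 → 17 → 12 → 6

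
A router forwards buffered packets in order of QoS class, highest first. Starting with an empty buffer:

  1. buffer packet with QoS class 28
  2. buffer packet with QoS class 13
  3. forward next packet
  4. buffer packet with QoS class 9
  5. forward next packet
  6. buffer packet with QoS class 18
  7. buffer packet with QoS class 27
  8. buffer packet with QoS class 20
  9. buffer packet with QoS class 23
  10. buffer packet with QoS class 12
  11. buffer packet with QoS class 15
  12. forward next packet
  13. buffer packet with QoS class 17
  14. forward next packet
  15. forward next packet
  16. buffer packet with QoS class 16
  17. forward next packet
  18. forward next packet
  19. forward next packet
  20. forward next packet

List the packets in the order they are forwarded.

insert 28 → {28}
insert 13 → {28, 13}
forward next packet → 28; now {13}
insert 9 → {13, 9}
forward next packet → 13; now {9}
insert 18 → {18, 9}
insert 27 → {27, 18, 9}
insert 20 → {27, 20, 18, 9}
insert 23 → {27, 23, 20, 18, 9}
insert 12 → {27, 23, 20, 18, 12, 9}
insert 15 → {27, 23, 20, 18, 15, 12, 9}
forward next packet → 27; now {23, 20, 18, 15, 12, 9}
insert 17 → {23, 20, 18, 17, 15, 12, 9}
forward next packet → 23; now {20, 18, 17, 15, 12, 9}
forward next packet → 20; now {18, 17, 15, 12, 9}
insert 16 → {18, 17, 16, 15, 12, 9}
forward next packet → 18; now {17, 16, 15, 12, 9}
forward next packet → 17; now {16, 15, 12, 9}
forward next packet → 16; now {15, 12, 9}
forward next packet → 15; now {12, 9}

28 → 13 → 27 → 23 → 20 → 18 → 17 → 16 → 15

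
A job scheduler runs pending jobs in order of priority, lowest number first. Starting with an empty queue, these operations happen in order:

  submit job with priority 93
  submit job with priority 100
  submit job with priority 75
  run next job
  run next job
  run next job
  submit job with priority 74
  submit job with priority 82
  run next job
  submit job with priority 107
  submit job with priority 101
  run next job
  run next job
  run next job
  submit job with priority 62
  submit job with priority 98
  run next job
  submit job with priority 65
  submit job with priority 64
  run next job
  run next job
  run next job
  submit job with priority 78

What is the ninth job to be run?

insert 93 → {93}
insert 100 → {93, 100}
insert 75 → {75, 93, 100}
run next job → 75; now {93, 100}
run next job → 93; now {100}
run next job → 100; now {}
insert 74 → {74}
insert 82 → {74, 82}
run next job → 74; now {82}
insert 107 → {82, 107}
insert 101 → {82, 101, 107}
run next job → 82; now {101, 107}
run next job → 101; now {107}
run next job → 107; now {}
insert 62 → {62}
insert 98 → {62, 98}
run next job → 62; now {98}
insert 65 → {65, 98}
insert 64 → {64, 65, 98}
run next job → 64; now {65, 98}
run next job → 65; now {98}
run next job → 98; now {}
insert 78 → {78}

64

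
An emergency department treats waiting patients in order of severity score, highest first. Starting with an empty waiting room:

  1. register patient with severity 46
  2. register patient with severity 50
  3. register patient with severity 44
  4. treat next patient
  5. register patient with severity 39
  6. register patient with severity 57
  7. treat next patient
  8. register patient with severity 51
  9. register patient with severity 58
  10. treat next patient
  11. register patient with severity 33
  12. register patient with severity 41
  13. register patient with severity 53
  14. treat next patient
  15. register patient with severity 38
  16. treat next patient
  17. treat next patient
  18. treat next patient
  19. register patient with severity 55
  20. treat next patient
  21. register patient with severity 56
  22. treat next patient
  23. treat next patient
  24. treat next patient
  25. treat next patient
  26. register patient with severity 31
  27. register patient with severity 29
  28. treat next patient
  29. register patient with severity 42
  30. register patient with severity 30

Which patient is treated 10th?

insert 46 → {46}
insert 50 → {50, 46}
insert 44 → {50, 46, 44}
treat next patient → 50; now {46, 44}
insert 39 → {46, 44, 39}
insert 57 → {57, 46, 44, 39}
treat next patient → 57; now {46, 44, 39}
insert 51 → {51, 46, 44, 39}
insert 58 → {58, 51, 46, 44, 39}
treat next patient → 58; now {51, 46, 44, 39}
insert 33 → {51, 46, 44, 39, 33}
insert 41 → {51, 46, 44, 41, 39, 33}
insert 53 → {53, 51, 46, 44, 41, 39, 33}
treat next patient → 53; now {51, 46, 44, 41, 39, 33}
insert 38 → {51, 46, 44, 41, 39, 38, 33}
treat next patient → 51; now {46, 44, 41, 39, 38, 33}
treat next patient → 46; now {44, 41, 39, 38, 33}
treat next patient → 44; now {41, 39, 38, 33}
insert 55 → {55, 41, 39, 38, 33}
treat next patient → 55; now {41, 39, 38, 33}
insert 56 → {56, 41, 39, 38, 33}
treat next patient → 56; now {41, 39, 38, 33}
treat next patient → 41; now {39, 38, 33}
treat next patient → 39; now {38, 33}
treat next patient → 38; now {33}
insert 31 → {33, 31}
insert 29 → {33, 31, 29}
treat next patient → 33; now {31, 29}
insert 42 → {42, 31, 29}
insert 30 → {42, 31, 30, 29}

41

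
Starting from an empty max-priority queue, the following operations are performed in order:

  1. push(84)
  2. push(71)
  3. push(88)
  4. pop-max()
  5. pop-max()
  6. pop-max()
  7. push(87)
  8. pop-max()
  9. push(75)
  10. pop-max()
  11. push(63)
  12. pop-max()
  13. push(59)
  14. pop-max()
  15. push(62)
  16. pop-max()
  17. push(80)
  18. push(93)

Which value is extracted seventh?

insert 84 → {84}
insert 71 → {84, 71}
insert 88 → {88, 84, 71}
pop-max → 88; now {84, 71}
pop-max → 84; now {71}
pop-max → 71; now {}
insert 87 → {87}
pop-max → 87; now {}
insert 75 → {75}
pop-max → 75; now {}
insert 63 → {63}
pop-max → 63; now {}
insert 59 → {59}
pop-max → 59; now {}
insert 62 → {62}
pop-max → 62; now {}
insert 80 → {80}
insert 93 → {93, 80}

59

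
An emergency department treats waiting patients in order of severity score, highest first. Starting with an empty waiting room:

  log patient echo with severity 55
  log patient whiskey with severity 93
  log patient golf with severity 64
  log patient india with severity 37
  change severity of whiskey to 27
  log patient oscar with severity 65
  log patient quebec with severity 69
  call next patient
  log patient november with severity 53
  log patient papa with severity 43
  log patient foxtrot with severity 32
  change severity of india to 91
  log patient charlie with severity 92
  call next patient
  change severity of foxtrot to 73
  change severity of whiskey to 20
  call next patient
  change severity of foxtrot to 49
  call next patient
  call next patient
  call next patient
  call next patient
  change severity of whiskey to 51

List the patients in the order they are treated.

[quebec, charlie, india, oscar, golf, echo, november]

add echo (severity 55) → {echo:55}
add whiskey (severity 93) → {whiskey:93, echo:55}
add golf (severity 64) → {whiskey:93, golf:64, echo:55}
add india (severity 37) → {whiskey:93, golf:64, echo:55, india:37}
update whiskey to severity 27 → {golf:64, echo:55, india:37, whiskey:27}
add oscar (severity 65) → {oscar:65, golf:64, echo:55, india:37, whiskey:27}
add quebec (severity 69) → {quebec:69, oscar:65, golf:64, echo:55, india:37, whiskey:27}
call next patient → quebec; now {oscar:65, golf:64, echo:55, india:37, whiskey:27}
add november (severity 53) → {oscar:65, golf:64, echo:55, november:53, india:37, whiskey:27}
add papa (severity 43) → {oscar:65, golf:64, echo:55, november:53, papa:43, india:37, whiskey:27}
add foxtrot (severity 32) → {oscar:65, golf:64, echo:55, november:53, papa:43, india:37, foxtrot:32, whiskey:27}
update india to severity 91 → {india:91, oscar:65, golf:64, echo:55, november:53, papa:43, foxtrot:32, whiskey:27}
add charlie (severity 92) → {charlie:92, india:91, oscar:65, golf:64, echo:55, november:53, papa:43, foxtrot:32, whiskey:27}
call next patient → charlie; now {india:91, oscar:65, golf:64, echo:55, november:53, papa:43, foxtrot:32, whiskey:27}
update foxtrot to severity 73 → {india:91, foxtrot:73, oscar:65, golf:64, echo:55, november:53, papa:43, whiskey:27}
update whiskey to severity 20 → {india:91, foxtrot:73, oscar:65, golf:64, echo:55, november:53, papa:43, whiskey:20}
call next patient → india; now {foxtrot:73, oscar:65, golf:64, echo:55, november:53, papa:43, whiskey:20}
update foxtrot to severity 49 → {oscar:65, golf:64, echo:55, november:53, foxtrot:49, papa:43, whiskey:20}
call next patient → oscar; now {golf:64, echo:55, november:53, foxtrot:49, papa:43, whiskey:20}
call next patient → golf; now {echo:55, november:53, foxtrot:49, papa:43, whiskey:20}
call next patient → echo; now {november:53, foxtrot:49, papa:43, whiskey:20}
call next patient → november; now {foxtrot:49, papa:43, whiskey:20}
update whiskey to severity 51 → {whiskey:51, foxtrot:49, papa:43}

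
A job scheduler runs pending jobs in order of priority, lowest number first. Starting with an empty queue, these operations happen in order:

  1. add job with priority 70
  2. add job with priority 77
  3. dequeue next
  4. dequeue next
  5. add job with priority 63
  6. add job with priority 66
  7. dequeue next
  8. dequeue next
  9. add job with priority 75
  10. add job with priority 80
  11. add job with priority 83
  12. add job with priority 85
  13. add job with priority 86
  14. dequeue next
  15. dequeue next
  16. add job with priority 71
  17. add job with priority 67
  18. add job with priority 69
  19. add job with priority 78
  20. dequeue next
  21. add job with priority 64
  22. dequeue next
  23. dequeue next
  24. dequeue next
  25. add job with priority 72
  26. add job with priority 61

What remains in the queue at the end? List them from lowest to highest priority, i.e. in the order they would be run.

insert 70 → {70}
insert 77 → {70, 77}
dequeue next → 70; now {77}
dequeue next → 77; now {}
insert 63 → {63}
insert 66 → {63, 66}
dequeue next → 63; now {66}
dequeue next → 66; now {}
insert 75 → {75}
insert 80 → {75, 80}
insert 83 → {75, 80, 83}
insert 85 → {75, 80, 83, 85}
insert 86 → {75, 80, 83, 85, 86}
dequeue next → 75; now {80, 83, 85, 86}
dequeue next → 80; now {83, 85, 86}
insert 71 → {71, 83, 85, 86}
insert 67 → {67, 71, 83, 85, 86}
insert 69 → {67, 69, 71, 83, 85, 86}
insert 78 → {67, 69, 71, 78, 83, 85, 86}
dequeue next → 67; now {69, 71, 78, 83, 85, 86}
insert 64 → {64, 69, 71, 78, 83, 85, 86}
dequeue next → 64; now {69, 71, 78, 83, 85, 86}
dequeue next → 69; now {71, 78, 83, 85, 86}
dequeue next → 71; now {78, 83, 85, 86}
insert 72 → {72, 78, 83, 85, 86}
insert 61 → {61, 72, 78, 83, 85, 86}

61, 72, 78, 83, 85, 86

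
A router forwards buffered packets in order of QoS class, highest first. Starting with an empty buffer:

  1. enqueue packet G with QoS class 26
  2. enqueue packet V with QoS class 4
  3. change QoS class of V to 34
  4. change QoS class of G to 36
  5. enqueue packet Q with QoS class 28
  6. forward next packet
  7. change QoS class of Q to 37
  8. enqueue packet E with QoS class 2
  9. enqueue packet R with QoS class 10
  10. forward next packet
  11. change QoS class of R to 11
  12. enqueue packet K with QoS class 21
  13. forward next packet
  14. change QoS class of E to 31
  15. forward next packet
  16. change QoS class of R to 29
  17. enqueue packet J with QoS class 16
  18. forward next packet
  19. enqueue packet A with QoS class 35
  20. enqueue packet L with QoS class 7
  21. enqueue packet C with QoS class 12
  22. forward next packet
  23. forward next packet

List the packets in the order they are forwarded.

G, Q, V, E, R, A, K

add G (QoS class 26) → {G:26}
add V (QoS class 4) → {G:26, V:4}
update V to QoS class 34 → {V:34, G:26}
update G to QoS class 36 → {G:36, V:34}
add Q (QoS class 28) → {G:36, V:34, Q:28}
forward next packet → G; now {V:34, Q:28}
update Q to QoS class 37 → {Q:37, V:34}
add E (QoS class 2) → {Q:37, V:34, E:2}
add R (QoS class 10) → {Q:37, V:34, R:10, E:2}
forward next packet → Q; now {V:34, R:10, E:2}
update R to QoS class 11 → {V:34, R:11, E:2}
add K (QoS class 21) → {V:34, K:21, R:11, E:2}
forward next packet → V; now {K:21, R:11, E:2}
update E to QoS class 31 → {E:31, K:21, R:11}
forward next packet → E; now {K:21, R:11}
update R to QoS class 29 → {R:29, K:21}
add J (QoS class 16) → {R:29, K:21, J:16}
forward next packet → R; now {K:21, J:16}
add A (QoS class 35) → {A:35, K:21, J:16}
add L (QoS class 7) → {A:35, K:21, J:16, L:7}
add C (QoS class 12) → {A:35, K:21, J:16, C:12, L:7}
forward next packet → A; now {K:21, J:16, C:12, L:7}
forward next packet → K; now {J:16, C:12, L:7}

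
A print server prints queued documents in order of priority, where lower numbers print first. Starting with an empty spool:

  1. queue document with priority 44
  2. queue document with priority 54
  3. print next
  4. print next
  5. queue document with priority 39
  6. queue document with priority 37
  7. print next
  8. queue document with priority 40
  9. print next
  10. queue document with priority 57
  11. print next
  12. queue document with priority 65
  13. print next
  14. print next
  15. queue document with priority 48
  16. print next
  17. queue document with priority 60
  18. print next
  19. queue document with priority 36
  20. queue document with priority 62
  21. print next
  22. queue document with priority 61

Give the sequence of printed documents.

44 → 54 → 37 → 39 → 40 → 57 → 65 → 48 → 60 → 36

insert 44 → {44}
insert 54 → {44, 54}
print next → 44; now {54}
print next → 54; now {}
insert 39 → {39}
insert 37 → {37, 39}
print next → 37; now {39}
insert 40 → {39, 40}
print next → 39; now {40}
insert 57 → {40, 57}
print next → 40; now {57}
insert 65 → {57, 65}
print next → 57; now {65}
print next → 65; now {}
insert 48 → {48}
print next → 48; now {}
insert 60 → {60}
print next → 60; now {}
insert 36 → {36}
insert 62 → {36, 62}
print next → 36; now {62}
insert 61 → {61, 62}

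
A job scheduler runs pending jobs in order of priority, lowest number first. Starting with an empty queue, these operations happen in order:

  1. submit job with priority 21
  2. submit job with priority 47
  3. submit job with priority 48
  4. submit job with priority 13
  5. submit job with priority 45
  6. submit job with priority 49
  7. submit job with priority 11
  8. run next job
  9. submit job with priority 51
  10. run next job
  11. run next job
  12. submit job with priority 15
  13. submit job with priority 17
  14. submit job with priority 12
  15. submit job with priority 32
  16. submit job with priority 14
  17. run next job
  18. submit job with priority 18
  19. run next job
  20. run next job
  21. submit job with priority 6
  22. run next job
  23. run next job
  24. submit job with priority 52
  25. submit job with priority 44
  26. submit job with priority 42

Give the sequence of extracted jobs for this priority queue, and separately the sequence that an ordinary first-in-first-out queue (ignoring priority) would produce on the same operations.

priority queue: [11, 13, 21, 12, 14, 15, 6, 17]; FIFO queue: [21, 47, 48, 13, 45, 49, 11, 51]

insert 21 → {21}
insert 47 → {21, 47}
insert 48 → {21, 47, 48}
insert 13 → {13, 21, 47, 48}
insert 45 → {13, 21, 45, 47, 48}
insert 49 → {13, 21, 45, 47, 48, 49}
insert 11 → {11, 13, 21, 45, 47, 48, 49}
run next job → 11; now {13, 21, 45, 47, 48, 49}
insert 51 → {13, 21, 45, 47, 48, 49, 51}
run next job → 13; now {21, 45, 47, 48, 49, 51}
run next job → 21; now {45, 47, 48, 49, 51}
insert 15 → {15, 45, 47, 48, 49, 51}
insert 17 → {15, 17, 45, 47, 48, 49, 51}
insert 12 → {12, 15, 17, 45, 47, 48, 49, 51}
insert 32 → {12, 15, 17, 32, 45, 47, 48, 49, 51}
insert 14 → {12, 14, 15, 17, 32, 45, 47, 48, 49, 51}
run next job → 12; now {14, 15, 17, 32, 45, 47, 48, 49, 51}
insert 18 → {14, 15, 17, 18, 32, 45, 47, 48, 49, 51}
run next job → 14; now {15, 17, 18, 32, 45, 47, 48, 49, 51}
run next job → 15; now {17, 18, 32, 45, 47, 48, 49, 51}
insert 6 → {6, 17, 18, 32, 45, 47, 48, 49, 51}
run next job → 6; now {17, 18, 32, 45, 47, 48, 49, 51}
run next job → 17; now {18, 32, 45, 47, 48, 49, 51}
insert 52 → {18, 32, 45, 47, 48, 49, 51, 52}
insert 44 → {18, 32, 44, 45, 47, 48, 49, 51, 52}
insert 42 → {18, 32, 42, 44, 45, 47, 48, 49, 51, 52}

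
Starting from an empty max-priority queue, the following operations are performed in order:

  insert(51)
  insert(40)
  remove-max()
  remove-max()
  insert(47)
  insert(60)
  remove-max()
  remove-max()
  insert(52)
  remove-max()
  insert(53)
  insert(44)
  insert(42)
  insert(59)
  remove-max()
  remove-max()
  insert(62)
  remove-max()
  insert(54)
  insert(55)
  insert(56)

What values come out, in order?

insert 51 → {51}
insert 40 → {51, 40}
remove-max → 51; now {40}
remove-max → 40; now {}
insert 47 → {47}
insert 60 → {60, 47}
remove-max → 60; now {47}
remove-max → 47; now {}
insert 52 → {52}
remove-max → 52; now {}
insert 53 → {53}
insert 44 → {53, 44}
insert 42 → {53, 44, 42}
insert 59 → {59, 53, 44, 42}
remove-max → 59; now {53, 44, 42}
remove-max → 53; now {44, 42}
insert 62 → {62, 44, 42}
remove-max → 62; now {44, 42}
insert 54 → {54, 44, 42}
insert 55 → {55, 54, 44, 42}
insert 56 → {56, 55, 54, 44, 42}

51 → 40 → 60 → 47 → 52 → 59 → 53 → 62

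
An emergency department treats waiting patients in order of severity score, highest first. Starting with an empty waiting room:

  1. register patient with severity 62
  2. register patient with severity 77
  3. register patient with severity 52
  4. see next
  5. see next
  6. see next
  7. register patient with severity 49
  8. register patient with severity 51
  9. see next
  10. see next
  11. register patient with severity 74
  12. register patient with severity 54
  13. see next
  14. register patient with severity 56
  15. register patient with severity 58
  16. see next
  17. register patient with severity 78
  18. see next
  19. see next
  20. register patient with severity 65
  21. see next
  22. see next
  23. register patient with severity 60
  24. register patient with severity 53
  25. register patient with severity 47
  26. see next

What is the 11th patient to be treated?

insert 62 → {62}
insert 77 → {77, 62}
insert 52 → {77, 62, 52}
see next → 77; now {62, 52}
see next → 62; now {52}
see next → 52; now {}
insert 49 → {49}
insert 51 → {51, 49}
see next → 51; now {49}
see next → 49; now {}
insert 74 → {74}
insert 54 → {74, 54}
see next → 74; now {54}
insert 56 → {56, 54}
insert 58 → {58, 56, 54}
see next → 58; now {56, 54}
insert 78 → {78, 56, 54}
see next → 78; now {56, 54}
see next → 56; now {54}
insert 65 → {65, 54}
see next → 65; now {54}
see next → 54; now {}
insert 60 → {60}
insert 53 → {60, 53}
insert 47 → {60, 53, 47}
see next → 60; now {53, 47}

54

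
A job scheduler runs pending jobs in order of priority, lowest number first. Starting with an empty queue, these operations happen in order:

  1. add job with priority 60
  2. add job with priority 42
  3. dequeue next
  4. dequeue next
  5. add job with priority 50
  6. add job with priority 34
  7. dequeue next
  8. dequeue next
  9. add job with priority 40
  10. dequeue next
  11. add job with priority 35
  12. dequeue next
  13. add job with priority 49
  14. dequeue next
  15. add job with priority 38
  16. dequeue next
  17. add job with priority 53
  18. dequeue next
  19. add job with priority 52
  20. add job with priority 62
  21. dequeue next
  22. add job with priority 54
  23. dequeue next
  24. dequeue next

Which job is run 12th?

62

insert 60 → {60}
insert 42 → {42, 60}
dequeue next → 42; now {60}
dequeue next → 60; now {}
insert 50 → {50}
insert 34 → {34, 50}
dequeue next → 34; now {50}
dequeue next → 50; now {}
insert 40 → {40}
dequeue next → 40; now {}
insert 35 → {35}
dequeue next → 35; now {}
insert 49 → {49}
dequeue next → 49; now {}
insert 38 → {38}
dequeue next → 38; now {}
insert 53 → {53}
dequeue next → 53; now {}
insert 52 → {52}
insert 62 → {52, 62}
dequeue next → 52; now {62}
insert 54 → {54, 62}
dequeue next → 54; now {62}
dequeue next → 62; now {}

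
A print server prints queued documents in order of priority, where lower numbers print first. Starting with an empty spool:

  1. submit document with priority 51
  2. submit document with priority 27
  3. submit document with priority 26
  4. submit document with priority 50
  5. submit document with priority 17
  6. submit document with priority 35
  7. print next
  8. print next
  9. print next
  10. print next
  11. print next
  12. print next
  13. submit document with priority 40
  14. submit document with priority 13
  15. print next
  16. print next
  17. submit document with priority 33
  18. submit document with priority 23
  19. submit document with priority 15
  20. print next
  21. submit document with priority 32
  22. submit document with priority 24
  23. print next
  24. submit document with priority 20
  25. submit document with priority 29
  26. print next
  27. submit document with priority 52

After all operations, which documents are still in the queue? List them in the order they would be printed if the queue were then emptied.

insert 51 → {51}
insert 27 → {27, 51}
insert 26 → {26, 27, 51}
insert 50 → {26, 27, 50, 51}
insert 17 → {17, 26, 27, 50, 51}
insert 35 → {17, 26, 27, 35, 50, 51}
print next → 17; now {26, 27, 35, 50, 51}
print next → 26; now {27, 35, 50, 51}
print next → 27; now {35, 50, 51}
print next → 35; now {50, 51}
print next → 50; now {51}
print next → 51; now {}
insert 40 → {40}
insert 13 → {13, 40}
print next → 13; now {40}
print next → 40; now {}
insert 33 → {33}
insert 23 → {23, 33}
insert 15 → {15, 23, 33}
print next → 15; now {23, 33}
insert 32 → {23, 32, 33}
insert 24 → {23, 24, 32, 33}
print next → 23; now {24, 32, 33}
insert 20 → {20, 24, 32, 33}
insert 29 → {20, 24, 29, 32, 33}
print next → 20; now {24, 29, 32, 33}
insert 52 → {24, 29, 32, 33, 52}

[24, 29, 32, 33, 52]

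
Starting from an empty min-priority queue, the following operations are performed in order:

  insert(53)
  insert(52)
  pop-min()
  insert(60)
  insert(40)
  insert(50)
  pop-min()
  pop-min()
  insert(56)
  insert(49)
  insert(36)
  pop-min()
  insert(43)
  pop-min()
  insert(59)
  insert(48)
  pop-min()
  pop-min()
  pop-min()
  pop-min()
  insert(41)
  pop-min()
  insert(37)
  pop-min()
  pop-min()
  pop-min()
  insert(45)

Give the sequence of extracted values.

insert 53 → {53}
insert 52 → {52, 53}
pop-min → 52; now {53}
insert 60 → {53, 60}
insert 40 → {40, 53, 60}
insert 50 → {40, 50, 53, 60}
pop-min → 40; now {50, 53, 60}
pop-min → 50; now {53, 60}
insert 56 → {53, 56, 60}
insert 49 → {49, 53, 56, 60}
insert 36 → {36, 49, 53, 56, 60}
pop-min → 36; now {49, 53, 56, 60}
insert 43 → {43, 49, 53, 56, 60}
pop-min → 43; now {49, 53, 56, 60}
insert 59 → {49, 53, 56, 59, 60}
insert 48 → {48, 49, 53, 56, 59, 60}
pop-min → 48; now {49, 53, 56, 59, 60}
pop-min → 49; now {53, 56, 59, 60}
pop-min → 53; now {56, 59, 60}
pop-min → 56; now {59, 60}
insert 41 → {41, 59, 60}
pop-min → 41; now {59, 60}
insert 37 → {37, 59, 60}
pop-min → 37; now {59, 60}
pop-min → 59; now {60}
pop-min → 60; now {}
insert 45 → {45}

52, 40, 50, 36, 43, 48, 49, 53, 56, 41, 37, 59, 60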